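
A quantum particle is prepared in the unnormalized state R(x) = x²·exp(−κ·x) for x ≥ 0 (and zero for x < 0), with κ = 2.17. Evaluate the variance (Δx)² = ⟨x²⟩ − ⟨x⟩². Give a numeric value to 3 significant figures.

0.265

Compute ⟨x⟩ and ⟨x²⟩ separately, then (Δx)² = ⟨x²⟩ − ⟨x⟩².
Every integrand reduces to terms xʲ·e^(−2κx) on [0, ∞); use ∫₀^∞ xʲ·e^(−2κx) dx = j!/(2κ)^(j+1).
Normalization: ∫|R|² dx = 0.015587.
⟨x⟩ = 1.1521 and ⟨x²⟩ = 1.5927.
(Δx)² = 1.5927 − (1.1521)² = 0.26545.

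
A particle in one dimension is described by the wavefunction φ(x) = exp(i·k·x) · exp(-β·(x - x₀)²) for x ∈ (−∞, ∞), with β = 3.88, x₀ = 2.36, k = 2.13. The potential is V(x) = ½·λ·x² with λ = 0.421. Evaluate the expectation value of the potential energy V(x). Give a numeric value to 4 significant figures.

1.186

⟨V⟩ = ∫ V(x)·|φ|² dx / ∫|φ|² dx.
Gaussian moments (u = x − x₀): ∫u^(2j)·e^(−2βu²) du = (2j−1)!!/(4β)^j · √(π/(2β)), odd powers integrate to 0; here √(π/(2β)) = 0.63627.
State is unnormalized: ∫|φ|² dx = 0.63627, and ∫φ*·V(x)·φ dx = 0.75460, so ⟨V⟩ = 0.75460 / 0.63627.
⟨V⟩ = 1.1860.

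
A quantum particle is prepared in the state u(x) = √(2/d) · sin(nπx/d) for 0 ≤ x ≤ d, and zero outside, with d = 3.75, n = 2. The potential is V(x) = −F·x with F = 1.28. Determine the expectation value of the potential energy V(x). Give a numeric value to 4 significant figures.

⟨V⟩ = ∫ V(x)·|u|² dx.
With sin²θ = (1 − cos2θ)/2 on 0 ≤ x ≤ d: ∫sin²(nπx/d) dx = d/2, ∫x·sin²(nπx/d) dx = d²/4, ∫x²·sin²(nπx/d) dx = d³·(1/6 − 1/(4n²π²)); higher powers xᵏ the same way, integrating xᵏ·cos(2nπx/d) by parts.
⟨V⟩ = -2.4000.

-2.400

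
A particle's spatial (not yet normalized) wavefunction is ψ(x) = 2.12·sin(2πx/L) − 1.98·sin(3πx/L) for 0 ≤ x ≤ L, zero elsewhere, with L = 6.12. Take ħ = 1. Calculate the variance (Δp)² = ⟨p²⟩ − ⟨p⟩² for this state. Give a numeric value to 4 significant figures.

1.668

Compute ⟨p⟩ and ⟨p²⟩ separately; (Δp)² = ⟨p²⟩ − ⟨p⟩².
d²/dx² sin(jπx/L) = −(jπ/L)²·sin(jπx/L); on 0 ≤ x ≤ L, ∫sin²(jπx/L) dx = L/2 and ∫sin(jπx/L)·sin(lπx/L) dx = 0 for j ≠ l, so only diagonal terms survive in ∫|ψ|² and ∫ψ·ψ″; ∫ψ·ψ′ dx = [ψ²/2] between the walls = 0.
Normalization: ∫|ψ|² dx = 25.749.
⟨p⟩ = 0.0000 and ⟨p²⟩ = 1.6679.
(Δp)² = 1.6679 − (0.0000)² = 1.6679.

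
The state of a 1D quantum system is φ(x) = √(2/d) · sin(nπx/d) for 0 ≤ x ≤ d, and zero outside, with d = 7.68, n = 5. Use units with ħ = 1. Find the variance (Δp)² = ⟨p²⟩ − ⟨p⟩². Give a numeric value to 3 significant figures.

Compute ⟨p⟩ and ⟨p²⟩ separately; (Δp)² = ⟨p²⟩ − ⟨p⟩².
d/dx sin(nπx/d) = (nπ/d)·cos(nπx/d) and d²/dx² sin(nπx/d) = −(nπ/d)²·sin(nπx/d); on 0 ≤ x ≤ d, ∫sin²(nπx/d) dx = d/2 and ∫sin(nπx/d)·cos(nπx/d) dx = 0.
⟨p⟩ = 0.0000 and ⟨p²⟩ = 4.1833.
(Δp)² = 4.1833 − (0.0000)² = 4.1833.

4.18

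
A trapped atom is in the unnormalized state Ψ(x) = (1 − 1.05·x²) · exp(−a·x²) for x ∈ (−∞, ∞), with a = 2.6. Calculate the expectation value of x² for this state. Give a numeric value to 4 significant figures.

0.06349

⟨x²⟩ = ∫ x²·|Ψ|² dx / ∫|Ψ|² dx (integrals over the domain).
Expand each integrand as polynomial × e^(−2ax²) and use ∫x^(2j)·e^(−2ax²) dx = (2j−1)!!/(4a)^j · √(π/(2a)), odd powers → 0; here √(π/(2a)) = 0.77727.
State is unnormalized: ∫|Ψ|² dx = 0.64409, and ∫Ψ*·x²·Ψ dx = 0.040891, so ⟨x²⟩ = 0.040891 / 0.64409.
⟨x²⟩ = 0.063487.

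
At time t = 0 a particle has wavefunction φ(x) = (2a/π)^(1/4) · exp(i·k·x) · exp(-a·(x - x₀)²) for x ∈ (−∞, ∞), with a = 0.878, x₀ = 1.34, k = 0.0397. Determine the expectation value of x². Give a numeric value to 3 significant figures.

⟨x²⟩ = ∫ x²·|φ|² dx (integrals over the domain).
Gaussian moments (u = x − x₀): ∫u^(2j)·e^(−2au²) du = (2j−1)!!/(4a)^j · √(π/(2a)), odd powers integrate to 0; here √(π/(2a)) = 1.3376.
⟨x²⟩ = 2.0803.

2.08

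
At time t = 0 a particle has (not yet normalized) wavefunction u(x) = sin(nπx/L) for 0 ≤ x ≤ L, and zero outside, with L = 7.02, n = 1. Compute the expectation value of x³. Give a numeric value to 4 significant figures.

⟨x³⟩ = ∫ x³·|u|² dx / ∫|u|² dx (integrals over the domain).
With sin²θ = (1 − cos2θ)/2 on 0 ≤ x ≤ L: ∫sin²(nπx/L) dx = L/2, ∫x·sin²(nπx/L) dx = L²/4, ∫x²·sin²(nπx/L) dx = L³·(1/6 − 1/(4n²π²)); higher powers xᵏ the same way, integrating xᵏ·cos(2nπx/L) by parts.
State is unnormalized: ∫|u|² dx = 3.5100, and ∫u*·x³·u dx = 211.30, so ⟨x³⟩ = 211.30 / 3.5100.
⟨x³⟩ = 60.198.

60.20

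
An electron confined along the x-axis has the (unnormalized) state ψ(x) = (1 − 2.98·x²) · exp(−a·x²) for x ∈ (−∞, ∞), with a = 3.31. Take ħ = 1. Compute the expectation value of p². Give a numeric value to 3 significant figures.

p² ψ = −ħ² d²ψ/dx²; ⟨p²⟩ = −ħ² ∫ ψ*·ψ'' dx / ∫|ψ|² dx.
Expand each integrand as polynomial × e^(−2ax²) and use ∫x^(2j)·e^(−2ax²) dx = (2j−1)!!/(4a)^j · √(π/(2a)), odd powers → 0; here √(π/(2a)) = 0.68888. Differentiate with the product rule, d/dx e^(−ax²) = −2ax·e^(−ax²).
State is unnormalized: ∫|ψ|² dx = 0.48348, and ∫ψ*·(−ħ² ψ'') dx = 4.1152, so ⟨p²⟩ = 4.1152 / 0.48348.
⟨p²⟩ = 8.5118.

8.51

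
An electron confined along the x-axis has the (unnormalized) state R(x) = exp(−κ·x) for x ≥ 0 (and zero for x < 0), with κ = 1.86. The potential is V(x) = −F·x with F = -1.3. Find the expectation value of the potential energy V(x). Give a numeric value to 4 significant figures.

⟨V⟩ = ∫ V(x)·|R|² dx / ∫|R|² dx.
Every integrand reduces to terms xʲ·e^(−2κx) on [0, ∞); use ∫₀^∞ xʲ·e^(−2κx) dx = j!/(2κ)^(j+1).
State is unnormalized: ∫|R|² dx = 0.26882, and ∫R*·V(x)·R dx = 0.093941, so ⟨V⟩ = 0.093941 / 0.26882.
⟨V⟩ = 0.34946.

0.3495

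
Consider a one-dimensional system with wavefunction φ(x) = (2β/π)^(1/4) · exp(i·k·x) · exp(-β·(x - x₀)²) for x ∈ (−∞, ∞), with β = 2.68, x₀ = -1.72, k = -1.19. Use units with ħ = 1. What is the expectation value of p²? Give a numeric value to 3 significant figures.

p² φ = −ħ² d²φ/dx²; ⟨p²⟩ = −ħ² ∫ φ*·φ'' dx.
Gaussian moments (u = x − x₀): ∫u^(2j)·e^(−2βu²) du = (2j−1)!!/(4β)^j · √(π/(2β)), odd powers integrate to 0; here √(π/(2β)) = 0.76558. Derivatives: φ′ = (ik − 2βu)·φ, φ″ = ((ik − 2βu)² − 2β)·φ; the odd-in-u pieces drop out.
⟨p²⟩ = 4.0961.

4.10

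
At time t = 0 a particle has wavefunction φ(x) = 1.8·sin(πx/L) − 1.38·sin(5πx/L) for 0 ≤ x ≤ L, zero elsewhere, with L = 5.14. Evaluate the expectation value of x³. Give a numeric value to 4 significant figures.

⟨x³⟩ = ∫ x³·|φ|² dx / ∫|φ|² dx (integrals over the domain).
On 0 ≤ x ≤ L (j ≠ l): ∫sin²(jπx/L) dx = L/2, ∫sin(jπx/L)·sin(lπx/L) dx = 0; diagonal moments ∫x·sin²(jπx/L) dx = L²/4, ∫x²·sin²(jπx/L) dx = L³·(1/6 − 1/(4j²π²)); cross terms ∫x·sin(jπx/L)·sin(lπx/L) dx = 0 for j + l even and −4jlL²/(π²(j² − l²)²) for j + l odd, ∫x²·sin(jπx/L)·sin(lπx/L) dx = (−1)^(j+l)·4jlL³/(π²(j² − l²)²); higher powers the same way via product-to-sum and parts.
State is unnormalized: ∫|φ|² dx = 13.221, and ∫φ*·x³·φ dx = 342.60, so ⟨x³⟩ = 342.60 / 13.221.
⟨x³⟩ = 25.913.

25.91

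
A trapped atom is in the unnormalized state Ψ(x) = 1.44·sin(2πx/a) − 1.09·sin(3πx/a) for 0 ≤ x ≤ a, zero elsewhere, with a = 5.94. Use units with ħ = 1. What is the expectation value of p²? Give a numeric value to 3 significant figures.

1.63

p² Ψ = −ħ² d²Ψ/dx²; ⟨p²⟩ = −ħ² ∫ Ψ*·Ψ'' dx / ∫|Ψ|² dx.
d²/dx² sin(jπx/a) = −(jπ/a)²·sin(jπx/a); on 0 ≤ x ≤ a, ∫sin²(jπx/a) dx = a/2 and ∫sin(jπx/a)·sin(lπx/a) dx = 0 for j ≠ l, so only diagonal terms survive in ∫|Ψ|² and ∫Ψ·Ψ″; ∫Ψ·Ψ′ dx = [Ψ²/2] between the walls = 0.
State is unnormalized: ∫|Ψ|² dx = 9.6872, and ∫Ψ*·(−ħ² Ψ'') dx = 15.774, so ⟨p²⟩ = 15.774 / 9.6872.
⟨p²⟩ = 1.6283.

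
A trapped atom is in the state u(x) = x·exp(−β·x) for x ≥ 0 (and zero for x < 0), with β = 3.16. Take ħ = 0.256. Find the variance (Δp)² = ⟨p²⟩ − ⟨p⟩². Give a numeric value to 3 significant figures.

Compute ⟨p⟩ and ⟨p²⟩ separately; (Δp)² = ⟨p²⟩ − ⟨p⟩².
Differentiate x·exp(−β·x) with the product rule; every integrand then reduces to terms xʲ·e^(−2βx) on [0, ∞), with ∫₀^∞ xʲ·e^(−2βx) dx = j!/(2β)^(j+1).
Normalization: ∫|u|² dx = 0.0079228.
⟨p⟩ = 0.0000 and ⟨p²⟩ = 0.65442.
(Δp)² = 0.65442 − (0.0000)² = 0.65442.

0.654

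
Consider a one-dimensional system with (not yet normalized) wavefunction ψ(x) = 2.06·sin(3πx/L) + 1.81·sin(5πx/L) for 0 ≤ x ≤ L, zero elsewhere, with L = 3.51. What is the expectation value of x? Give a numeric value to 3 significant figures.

1.76

⟨x⟩ = ∫ x·|ψ|² dx / ∫|ψ|² dx (integrals over the domain).
On 0 ≤ x ≤ L (j ≠ l): ∫sin²(jπx/L) dx = L/2, ∫sin(jπx/L)·sin(lπx/L) dx = 0; diagonal moments ∫x·sin²(jπx/L) dx = L²/4, ∫x²·sin²(jπx/L) dx = L³·(1/6 − 1/(4j²π²)); cross terms ∫x·sin(jπx/L)·sin(lπx/L) dx = 0 for j + l even and −4jlL²/(π²(j² − l²)²) for j + l odd, ∫x²·sin(jπx/L)·sin(lπx/L) dx = (−1)^(j+l)·4jlL³/(π²(j² − l²)²); higher powers the same way via product-to-sum and parts.
State is unnormalized: ∫|ψ|² dx = 13.197, and ∫ψ*·x·ψ dx = 23.161, so ⟨x⟩ = 23.161 / 13.197.
⟨x⟩ = 1.7550.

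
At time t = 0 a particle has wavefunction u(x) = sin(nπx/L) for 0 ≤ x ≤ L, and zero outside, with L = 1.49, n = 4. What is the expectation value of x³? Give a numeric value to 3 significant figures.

⟨x³⟩ = ∫ x³·|u|² dx / ∫|u|² dx (integrals over the domain).
With sin²θ = (1 − cos2θ)/2 on 0 ≤ x ≤ L: ∫sin²(nπx/L) dx = L/2, ∫x·sin²(nπx/L) dx = L²/4, ∫x²·sin²(nπx/L) dx = L³·(1/6 − 1/(4n²π²)); higher powers xᵏ the same way, integrating xᵏ·cos(2nπx/L) by parts.
State is unnormalized: ∫|u|² dx = 0.74500, and ∫u*·x³·u dx = 0.60440, so ⟨x³⟩ = 0.60440 / 0.74500.
⟨x³⟩ = 0.81128.

0.811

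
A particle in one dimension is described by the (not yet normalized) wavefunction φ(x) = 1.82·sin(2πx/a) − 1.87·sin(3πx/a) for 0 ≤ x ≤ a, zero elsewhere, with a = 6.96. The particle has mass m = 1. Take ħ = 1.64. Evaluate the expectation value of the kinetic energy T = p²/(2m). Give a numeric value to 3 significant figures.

1.80

T = −(ħ²/2m) d²/dx², so ⟨T⟩ = −(ħ²/2m) ∫ φ*·φ'' dx / ∫|φ|² dx; with m = 1.
d²/dx² sin(jπx/a) = −(jπ/a)²·sin(jπx/a); on 0 ≤ x ≤ a, ∫sin²(jπx/a) dx = a/2 and ∫sin(jπx/a)·sin(lπx/a) dx = 0 for j ≠ l, so only diagonal terms survive in ∫|φ|² and ∫φ·φ″; ∫φ·φ′ dx = [φ²/2] between the walls = 0.
State is unnormalized: ∫|φ|² dx = 23.696, and ∫φ*·(−ħ²/2m · φ'') dx = 42.642, so ⟨T⟩ = 42.642 / 23.696.
⟨T⟩ = 1.7995.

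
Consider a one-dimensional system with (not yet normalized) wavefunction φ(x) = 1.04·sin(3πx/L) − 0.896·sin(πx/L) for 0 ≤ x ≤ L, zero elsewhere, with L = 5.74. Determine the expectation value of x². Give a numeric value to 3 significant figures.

8.93

⟨x²⟩ = ∫ x²·|φ|² dx / ∫|φ|² dx (integrals over the domain).
On 0 ≤ x ≤ L (j ≠ l): ∫sin²(jπx/L) dx = L/2, ∫sin(jπx/L)·sin(lπx/L) dx = 0; diagonal moments ∫x·sin²(jπx/L) dx = L²/4, ∫x²·sin²(jπx/L) dx = L³·(1/6 − 1/(4j²π²)); cross terms ∫x·sin(jπx/L)·sin(lπx/L) dx = 0 for j + l even and −4jlL²/(π²(j² − l²)²) for j + l odd, ∫x²·sin(jπx/L)·sin(lπx/L) dx = (−1)^(j+l)·4jlL³/(π²(j² − l²)²); higher powers the same way via product-to-sum and parts.
State is unnormalized: ∫|φ|² dx = 5.4083, and ∫φ*·x²·φ dx = 48.279, so ⟨x²⟩ = 48.279 / 5.4083.
⟨x²⟩ = 8.9269.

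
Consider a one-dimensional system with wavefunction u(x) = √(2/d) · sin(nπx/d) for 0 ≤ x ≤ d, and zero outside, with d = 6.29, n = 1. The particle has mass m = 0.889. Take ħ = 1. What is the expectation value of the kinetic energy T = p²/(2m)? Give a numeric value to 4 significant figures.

T = −(ħ²/2m) d²/dx², so ⟨T⟩ = −(ħ²/2m) ∫ u*·u'' dx; with m = 0.889.
d/dx sin(nπx/d) = (nπ/d)·cos(nπx/d) and d²/dx² sin(nπx/d) = −(nπ/d)²·sin(nπx/d); on 0 ≤ x ≤ d, ∫sin²(nπx/d) dx = d/2 and ∫sin(nπx/d)·cos(nπx/d) dx = 0.
⟨T⟩ = 0.14030.

0.1403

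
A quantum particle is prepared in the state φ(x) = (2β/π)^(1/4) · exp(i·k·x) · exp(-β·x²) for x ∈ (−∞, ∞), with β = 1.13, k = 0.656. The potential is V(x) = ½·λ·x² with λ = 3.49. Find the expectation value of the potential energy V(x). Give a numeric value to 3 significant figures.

0.386

⟨V⟩ = ∫ V(x)·|φ|² dx.
Gaussian moments: ∫x^(2j)·e^(−2βx²) dx = (2j−1)!!/(4β)^j · √(π/(2β)), odd powers integrate to 0; here √(π/(2β)) = 1.1790.
⟨V⟩ = 0.38606.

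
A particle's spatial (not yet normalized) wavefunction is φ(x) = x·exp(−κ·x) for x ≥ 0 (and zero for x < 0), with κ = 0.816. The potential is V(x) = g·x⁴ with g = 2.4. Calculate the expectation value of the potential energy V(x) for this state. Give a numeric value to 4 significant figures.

⟨V⟩ = ∫ V(x)·|φ|² dx / ∫|φ|² dx.
Every integrand reduces to terms xʲ·e^(−2κx) on [0, ∞); use ∫₀^∞ xʲ·e^(−2κx) dx = j!/(2κ)^(j+1).
State is unnormalized: ∫|φ|² dx = 0.46012, and ∫φ*·V(x)·φ dx = 56.041, so ⟨V⟩ = 56.041 / 0.46012.
⟨V⟩ = 121.80.

121.8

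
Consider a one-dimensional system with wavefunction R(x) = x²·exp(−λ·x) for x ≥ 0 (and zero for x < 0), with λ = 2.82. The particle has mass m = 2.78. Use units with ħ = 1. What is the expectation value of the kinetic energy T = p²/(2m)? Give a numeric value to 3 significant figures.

T = −(ħ²/2m) d²/dx², so ⟨T⟩ = −(ħ²/2m) ∫ R*·R'' dx / ∫|R|² dx; with m = 2.78.
Differentiate x²·exp(−λ·x) with the product rule; every integrand then reduces to terms xʲ·e^(−2λx) on [0, ∞), with ∫₀^∞ xʲ·e^(−2λx) dx = j!/(2λ)^(j+1).
State is unnormalized: ∫|R|² dx = 0.0042055, and ∫R*·(−ħ²/2m · R'') dx = 0.0020050, so ⟨T⟩ = 0.0020050 / 0.0042055.
⟨T⟩ = 0.47676.

0.477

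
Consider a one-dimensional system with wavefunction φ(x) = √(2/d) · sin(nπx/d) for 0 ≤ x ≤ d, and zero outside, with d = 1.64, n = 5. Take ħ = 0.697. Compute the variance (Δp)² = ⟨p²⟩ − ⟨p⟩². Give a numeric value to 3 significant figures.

44.6

Compute ⟨p⟩ and ⟨p²⟩ separately; (Δp)² = ⟨p²⟩ − ⟨p⟩².
d/dx sin(nπx/d) = (nπ/d)·cos(nπx/d) and d²/dx² sin(nπx/d) = −(nπ/d)²·sin(nπx/d); on 0 ≤ x ≤ d, ∫sin²(nπx/d) dx = d/2 and ∫sin(nπx/d)·cos(nπx/d) dx = 0.
⟨p⟩ = 0.0000 and ⟨p²⟩ = 44.567.
(Δp)² = 44.567 − (0.0000)² = 44.567.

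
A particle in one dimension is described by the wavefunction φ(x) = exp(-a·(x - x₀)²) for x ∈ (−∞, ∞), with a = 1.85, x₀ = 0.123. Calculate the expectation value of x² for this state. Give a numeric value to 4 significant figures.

0.1503

⟨x²⟩ = ∫ x²·|φ|² dx / ∫|φ|² dx (integrals over the domain).
Gaussian moments (u = x − x₀): ∫u^(2j)·e^(−2au²) du = (2j−1)!!/(4a)^j · √(π/(2a)), odd powers integrate to 0; here √(π/(2a)) = 0.92145.
State is unnormalized: ∫|φ|² dx = 0.92145, and ∫φ*·x²·φ dx = 0.13846, so ⟨x²⟩ = 0.13846 / 0.92145.
⟨x²⟩ = 0.15026.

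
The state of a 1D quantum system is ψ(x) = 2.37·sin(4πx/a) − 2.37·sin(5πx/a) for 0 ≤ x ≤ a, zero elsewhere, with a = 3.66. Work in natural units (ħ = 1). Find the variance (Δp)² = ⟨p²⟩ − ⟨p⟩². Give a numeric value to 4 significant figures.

Compute ⟨p⟩ and ⟨p²⟩ separately; (Δp)² = ⟨p²⟩ − ⟨p⟩².
d²/dx² sin(jπx/a) = −(jπ/a)²·sin(jπx/a); on 0 ≤ x ≤ a, ∫sin²(jπx/a) dx = a/2 and ∫sin(jπx/a)·sin(lπx/a) dx = 0 for j ≠ l, so only diagonal terms survive in ∫|ψ|² and ∫ψ·ψ″; ∫ψ·ψ′ dx = [ψ²/2] between the walls = 0.
Normalization: ∫|ψ|² dx = 20.558.
⟨p⟩ = 0.0000 and ⟨p²⟩ = 15.104.
(Δp)² = 15.104 − (0.0000)² = 15.104.

15.10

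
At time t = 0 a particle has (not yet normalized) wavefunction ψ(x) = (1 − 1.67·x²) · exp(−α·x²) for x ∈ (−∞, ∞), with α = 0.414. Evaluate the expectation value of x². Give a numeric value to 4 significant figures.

⟨x²⟩ = ∫ x²·|ψ|² dx / ∫|ψ|² dx (integrals over the domain).
Expand each integrand as polynomial × e^(−2αx²) and use ∫x^(2j)·e^(−2αx²) dx = (2j−1)!!/(4α)^j · √(π/(2α)), odd powers → 0; here √(π/(2α)) = 1.9479.
State is unnormalized: ∫|ψ|² dx = 3.9620, and ∫ψ*·x²·ψ dx = 12.002, so ⟨x²⟩ = 12.002 / 3.9620.
⟨x²⟩ = 3.0294.

3.029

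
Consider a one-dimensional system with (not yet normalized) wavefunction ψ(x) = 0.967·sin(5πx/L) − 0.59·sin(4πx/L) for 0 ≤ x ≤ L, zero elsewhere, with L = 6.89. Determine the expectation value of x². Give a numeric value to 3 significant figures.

24.2

⟨x²⟩ = ∫ x²·|ψ|² dx / ∫|ψ|² dx (integrals over the domain).
On 0 ≤ x ≤ L (j ≠ l): ∫sin²(jπx/L) dx = L/2, ∫sin(jπx/L)·sin(lπx/L) dx = 0; diagonal moments ∫x·sin²(jπx/L) dx = L²/4, ∫x²·sin²(jπx/L) dx = L³·(1/6 − 1/(4j²π²)); cross terms ∫x·sin(jπx/L)·sin(lπx/L) dx = 0 for j + l even and −4jlL²/(π²(j² − l²)²) for j + l odd, ∫x²·sin(jπx/L)·sin(lπx/L) dx = (−1)^(j+l)·4jlL³/(π²(j² − l²)²); higher powers the same way via product-to-sum and parts.
State is unnormalized: ∫|ψ|² dx = 4.4206, and ∫ψ*·x²·ψ dx = 106.81, so ⟨x²⟩ = 106.81 / 4.4206.
⟨x²⟩ = 24.162.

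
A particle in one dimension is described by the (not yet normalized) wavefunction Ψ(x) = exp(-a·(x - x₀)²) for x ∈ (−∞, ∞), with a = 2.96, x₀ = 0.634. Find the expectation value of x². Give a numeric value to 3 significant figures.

⟨x²⟩ = ∫ x²·|Ψ|² dx / ∫|Ψ|² dx (integrals over the domain).
Gaussian moments (u = x − x₀): ∫u^(2j)·e^(−2au²) du = (2j−1)!!/(4a)^j · √(π/(2a)), odd powers integrate to 0; here √(π/(2a)) = 0.72847.
State is unnormalized: ∫|Ψ|² dx = 0.72847, and ∫Ψ*·x²·Ψ dx = 0.35434, so ⟨x²⟩ = 0.35434 / 0.72847.
⟨x²⟩ = 0.48642.

0.486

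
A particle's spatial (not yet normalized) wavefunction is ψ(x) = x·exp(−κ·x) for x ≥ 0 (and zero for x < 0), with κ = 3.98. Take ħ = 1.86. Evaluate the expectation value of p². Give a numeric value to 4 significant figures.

p² ψ = −ħ² d²ψ/dx²; ⟨p²⟩ = −ħ² ∫ ψ*·ψ'' dx / ∫|ψ|² dx.
Differentiate x·exp(−κ·x) with the product rule; every integrand then reduces to terms xʲ·e^(−2κx) on [0, ∞), with ∫₀^∞ xʲ·e^(−2κx) dx = j!/(2κ)^(j+1).
State is unnormalized: ∫|ψ|² dx = 0.0039654, and ∫ψ*·(−ħ² ψ'') dx = 0.21731, so ⟨p²⟩ = 0.21731 / 0.0039654.
⟨p²⟩ = 54.801.

54.80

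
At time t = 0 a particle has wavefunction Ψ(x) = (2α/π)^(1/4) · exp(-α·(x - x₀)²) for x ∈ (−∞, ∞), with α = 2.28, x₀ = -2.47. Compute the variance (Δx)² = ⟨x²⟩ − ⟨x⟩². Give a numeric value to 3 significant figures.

Compute ⟨x⟩ and ⟨x²⟩ separately, then (Δx)² = ⟨x²⟩ − ⟨x⟩².
Gaussian moments (u = x − x₀): ∫u^(2j)·e^(−2αu²) du = (2j−1)!!/(4α)^j · √(π/(2α)), odd powers integrate to 0; here √(π/(2α)) = 0.83003.
⟨x⟩ = -2.4700 and ⟨x²⟩ = 6.2105.
(Δx)² = 6.2105 − (-2.4700)² = 0.10965.

0.110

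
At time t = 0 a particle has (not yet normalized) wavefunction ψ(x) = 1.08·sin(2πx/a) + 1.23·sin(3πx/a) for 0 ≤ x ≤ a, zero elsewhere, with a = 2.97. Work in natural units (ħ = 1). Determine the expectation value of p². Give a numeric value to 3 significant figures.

7.63

p² ψ = −ħ² d²ψ/dx²; ⟨p²⟩ = −ħ² ∫ ψ*·ψ'' dx / ∫|ψ|² dx.
d²/dx² sin(jπx/a) = −(jπ/a)²·sin(jπx/a); on 0 ≤ x ≤ a, ∫sin²(jπx/a) dx = a/2 and ∫sin(jπx/a)·sin(lπx/a) dx = 0 for j ≠ l, so only diagonal terms survive in ∫|ψ|² and ∫ψ·ψ″; ∫ψ·ψ′ dx = [ψ²/2] between the walls = 0.
State is unnormalized: ∫|ψ|² dx = 3.9788, and ∫ψ*·(−ħ² ψ'') dx = 30.376, so ⟨p²⟩ = 30.376 / 3.9788.
⟨p²⟩ = 7.6345.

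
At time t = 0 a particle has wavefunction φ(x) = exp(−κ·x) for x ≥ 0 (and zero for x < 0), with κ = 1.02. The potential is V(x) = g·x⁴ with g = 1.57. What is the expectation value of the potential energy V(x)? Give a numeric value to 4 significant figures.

⟨V⟩ = ∫ V(x)·|φ|² dx / ∫|φ|² dx.
Every integrand reduces to terms xʲ·e^(−2κx) on [0, ∞); use ∫₀^∞ xʲ·e^(−2κx) dx = j!/(2κ)^(j+1).
State is unnormalized: ∫|φ|² dx = 0.49020, and ∫φ*·V(x)·φ dx = 1.0665, so ⟨V⟩ = 1.0665 / 0.49020.
⟨V⟩ = 2.1757.

2.176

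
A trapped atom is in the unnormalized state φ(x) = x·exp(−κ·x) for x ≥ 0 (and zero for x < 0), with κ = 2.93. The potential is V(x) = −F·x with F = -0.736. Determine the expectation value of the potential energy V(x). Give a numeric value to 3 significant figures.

0.377

⟨V⟩ = ∫ V(x)·|φ|² dx / ∫|φ|² dx.
Every integrand reduces to terms xʲ·e^(−2κx) on [0, ∞); use ∫₀^∞ xʲ·e^(−2κx) dx = j!/(2κ)^(j+1).
State is unnormalized: ∫|φ|² dx = 0.0099389, and ∫φ*·V(x)·φ dx = 0.0037449, so ⟨V⟩ = 0.0037449 / 0.0099389.
⟨V⟩ = 0.37679.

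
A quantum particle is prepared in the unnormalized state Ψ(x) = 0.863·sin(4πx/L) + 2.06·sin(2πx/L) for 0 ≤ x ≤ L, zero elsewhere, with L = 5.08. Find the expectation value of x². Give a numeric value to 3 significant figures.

9.14

⟨x²⟩ = ∫ x²·|Ψ|² dx / ∫|Ψ|² dx (integrals over the domain).
On 0 ≤ x ≤ L (j ≠ l): ∫sin²(jπx/L) dx = L/2, ∫sin(jπx/L)·sin(lπx/L) dx = 0; diagonal moments ∫x·sin²(jπx/L) dx = L²/4, ∫x²·sin²(jπx/L) dx = L³·(1/6 − 1/(4j²π²)); cross terms ∫x·sin(jπx/L)·sin(lπx/L) dx = 0 for j + l even and −4jlL²/(π²(j² − l²)²) for j + l odd, ∫x²·sin(jπx/L)·sin(lπx/L) dx = (−1)^(j+l)·4jlL³/(π²(j² − l²)²); higher powers the same way via product-to-sum and parts.
State is unnormalized: ∫|Ψ|² dx = 12.670, and ∫Ψ*·x²·Ψ dx = 115.81, so ⟨x²⟩ = 115.81 / 12.670.
⟨x²⟩ = 9.1402.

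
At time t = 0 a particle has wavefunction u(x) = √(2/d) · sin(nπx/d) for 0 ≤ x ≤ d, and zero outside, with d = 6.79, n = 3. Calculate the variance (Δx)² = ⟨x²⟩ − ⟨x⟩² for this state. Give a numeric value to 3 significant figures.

3.58

Compute ⟨x⟩ and ⟨x²⟩ separately, then (Δx)² = ⟨x²⟩ − ⟨x⟩².
With sin²θ = (1 − cos2θ)/2 on 0 ≤ x ≤ d: ∫sin²(nπx/d) dx = d/2, ∫x·sin²(nπx/d) dx = d²/4, ∫x²·sin²(nπx/d) dx = d³·(1/6 − 1/(4n²π²)); higher powers xᵏ the same way, integrating xᵏ·cos(2nπx/d) by parts.
⟨x⟩ = 3.3950 and ⟨x²⟩ = 15.109.
(Δx)² = 15.109 − (3.3950)² = 3.5825.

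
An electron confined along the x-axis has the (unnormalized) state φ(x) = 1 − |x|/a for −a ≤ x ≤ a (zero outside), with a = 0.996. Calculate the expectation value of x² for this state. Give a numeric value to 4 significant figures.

0.09920

⟨x²⟩ = ∫ x²·|φ|² dx / ∫|φ|² dx (integrals over the domain).
φ is even, so ∫ over [−a, a] = 2∫₀ᵃ with φ = 1 − x/a there: ∫₀ᵃ (1 − x/a)² dx = a/3, ∫₀ᵃ x²(1 − x/a)² dx = a³/30, ∫₀ᵃ x⁴(1 − x/a)² dx = a⁵/105.
State is unnormalized: ∫|φ|² dx = 0.66400, and ∫φ*·x²·φ dx = 0.065870, so ⟨x²⟩ = 0.065870 / 0.66400.
⟨x²⟩ = 0.099202.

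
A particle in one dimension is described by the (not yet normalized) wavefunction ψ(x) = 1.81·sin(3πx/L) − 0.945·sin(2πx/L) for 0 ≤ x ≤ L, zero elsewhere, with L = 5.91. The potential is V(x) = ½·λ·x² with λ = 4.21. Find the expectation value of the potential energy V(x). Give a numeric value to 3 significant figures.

35.7

⟨V⟩ = ∫ V(x)·|ψ|² dx / ∫|ψ|² dx.
On 0 ≤ x ≤ L (j ≠ l): ∫sin²(jπx/L) dx = L/2, ∫sin(jπx/L)·sin(lπx/L) dx = 0; diagonal moments ∫x·sin²(jπx/L) dx = L²/4, ∫x²·sin²(jπx/L) dx = L³·(1/6 − 1/(4j²π²)); cross terms ∫x·sin(jπx/L)·sin(lπx/L) dx = 0 for j + l even and −4jlL²/(π²(j² − l²)²) for j + l odd, ∫x²·sin(jπx/L)·sin(lπx/L) dx = (−1)^(j+l)·4jlL³/(π²(j² − l²)²); higher powers the same way via product-to-sum and parts.
State is unnormalized: ∫|ψ|² dx = 12.320, and ∫ψ*·V(x)·ψ dx = 440.05, so ⟨V⟩ = 440.05 / 12.320.
⟨V⟩ = 35.719.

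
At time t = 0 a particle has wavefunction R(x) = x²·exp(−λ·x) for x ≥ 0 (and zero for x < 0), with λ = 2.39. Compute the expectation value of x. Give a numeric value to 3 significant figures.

1.05

⟨x⟩ = ∫ x·|R|² dx / ∫|R|² dx (integrals over the domain).
Every integrand reduces to terms xʲ·e^(−2λx) on [0, ∞); use ∫₀^∞ xʲ·e^(−2λx) dx = j!/(2λ)^(j+1).
State is unnormalized: ∫|R|² dx = 0.0096177, and ∫R*·x·R dx = 0.010060, so ⟨x⟩ = 0.010060 / 0.0096177.
⟨x⟩ = 1.0460.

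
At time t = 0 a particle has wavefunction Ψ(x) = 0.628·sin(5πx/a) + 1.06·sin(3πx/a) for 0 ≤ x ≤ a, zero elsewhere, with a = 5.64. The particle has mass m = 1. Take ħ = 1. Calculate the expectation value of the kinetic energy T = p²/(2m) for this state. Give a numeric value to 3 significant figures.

T = −(ħ²/2m) d²/dx², so ⟨T⟩ = −(ħ²/2m) ∫ Ψ*·Ψ'' dx / ∫|Ψ|² dx; with m = 1.
d²/dx² sin(jπx/a) = −(jπ/a)²·sin(jπx/a); on 0 ≤ x ≤ a, ∫sin²(jπx/a) dx = a/2 and ∫sin(jπx/a)·sin(lπx/a) dx = 0 for j ≠ l, so only diagonal terms survive in ∫|Ψ|² and ∫Ψ·Ψ″; ∫Ψ·Ψ′ dx = [Ψ²/2] between the walls = 0.
State is unnormalized: ∫|Ψ|² dx = 4.2807, and ∫Ψ*·(−ħ²/2m · Ψ'') dx = 8.7374, so ⟨T⟩ = 8.7374 / 4.2807.
⟨T⟩ = 2.0411.

2.04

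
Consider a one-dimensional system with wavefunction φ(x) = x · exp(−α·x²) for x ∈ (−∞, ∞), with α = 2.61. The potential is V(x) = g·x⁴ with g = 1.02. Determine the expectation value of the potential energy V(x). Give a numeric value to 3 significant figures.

⟨V⟩ = ∫ V(x)·|φ|² dx / ∫|φ|² dx.
Expand each integrand as polynomial × e^(−2αx²) and use ∫x^(2j)·e^(−2αx²) dx = (2j−1)!!/(4α)^j · √(π/(2α)), odd powers → 0; here √(π/(2α)) = 0.77578.
State is unnormalized: ∫|φ|² dx = 0.074309, and ∫φ*·V(x)·φ dx = 0.010431, so ⟨V⟩ = 0.010431 / 0.074309.
⟨V⟩ = 0.14038.

0.140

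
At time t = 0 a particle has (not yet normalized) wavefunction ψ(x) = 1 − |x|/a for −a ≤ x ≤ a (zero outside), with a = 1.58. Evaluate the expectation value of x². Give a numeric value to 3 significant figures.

⟨x²⟩ = ∫ x²·|ψ|² dx / ∫|ψ|² dx (integrals over the domain).
ψ is even, so ∫ over [−a, a] = 2∫₀ᵃ with ψ = 1 − x/a there: ∫₀ᵃ (1 − x/a)² dx = a/3, ∫₀ᵃ x²(1 − x/a)² dx = a³/30, ∫₀ᵃ x⁴(1 − x/a)² dx = a⁵/105.
State is unnormalized: ∫|ψ|² dx = 1.0533, and ∫ψ*·x²·ψ dx = 0.26295, so ⟨x²⟩ = 0.26295 / 1.0533.
⟨x²⟩ = 0.24964.

0.250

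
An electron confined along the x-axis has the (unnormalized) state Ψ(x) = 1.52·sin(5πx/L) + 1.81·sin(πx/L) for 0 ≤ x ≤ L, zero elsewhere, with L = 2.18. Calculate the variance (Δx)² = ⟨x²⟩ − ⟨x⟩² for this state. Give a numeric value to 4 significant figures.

Compute ⟨x⟩ and ⟨x²⟩ separately, then (Δx)² = ⟨x²⟩ − ⟨x⟩².
On 0 ≤ x ≤ L (j ≠ l): ∫sin²(jπx/L) dx = L/2, ∫sin(jπx/L)·sin(lπx/L) dx = 0; diagonal moments ∫x·sin²(jπx/L) dx = L²/4, ∫x²·sin²(jπx/L) dx = L³·(1/6 − 1/(4j²π²)); cross terms ∫x·sin(jπx/L)·sin(lπx/L) dx = 0 for j + l even and −4jlL²/(π²(j² − l²)²) for j + l odd, ∫x²·sin(jπx/L)·sin(lπx/L) dx = (−1)^(j+l)·4jlL³/(π²(j² − l²)²); higher powers the same way via product-to-sum and parts.
Normalization: ∫|Ψ|² dx = 6.0893.
⟨x⟩ = 1.0900 and ⟨x²⟩ = 1.4719.
(Δx)² = 1.4719 − (1.0900)² = 0.28380.

0.2838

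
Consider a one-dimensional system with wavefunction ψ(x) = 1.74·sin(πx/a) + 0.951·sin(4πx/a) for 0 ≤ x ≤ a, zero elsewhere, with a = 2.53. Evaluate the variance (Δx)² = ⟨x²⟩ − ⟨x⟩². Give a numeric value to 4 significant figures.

0.2781

Compute ⟨x⟩ and ⟨x²⟩ separately, then (Δx)² = ⟨x²⟩ − ⟨x⟩².
On 0 ≤ x ≤ a (j ≠ l): ∫sin²(jπx/a) dx = a/2, ∫sin(jπx/a)·sin(lπx/a) dx = 0; diagonal moments ∫x·sin²(jπx/a) dx = a²/4, ∫x²·sin²(jπx/a) dx = a³·(1/6 − 1/(4j²π²)); cross terms ∫x·sin(jπx/a)·sin(lπx/a) dx = 0 for j + l even and −4jla²/(π²(j² − l²)²) for j + l odd, ∫x²·sin(jπx/a)·sin(lπx/a) dx = (−1)^(j+l)·4jla³/(π²(j² − l²)²); higher powers the same way via product-to-sum and parts.
Normalization: ∫|ψ|² dx = 4.9740.
⟨x⟩ = 1.2343 and ⟨x²⟩ = 1.8017.
(Δx)² = 1.8017 − (1.2343)² = 0.27812.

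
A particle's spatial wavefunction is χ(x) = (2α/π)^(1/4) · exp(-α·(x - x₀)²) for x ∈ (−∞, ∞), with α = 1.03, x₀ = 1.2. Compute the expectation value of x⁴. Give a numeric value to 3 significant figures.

⟨x⁴⟩ = ∫ x⁴·|χ|² dx (integrals over the domain).
Gaussian moments (u = x − x₀): ∫u^(2j)·e^(−2αu²) du = (2j−1)!!/(4α)^j · √(π/(2α)), odd powers integrate to 0; here √(π/(2α)) = 1.2349.
⟨x⁴⟩ = 4.3474.

4.35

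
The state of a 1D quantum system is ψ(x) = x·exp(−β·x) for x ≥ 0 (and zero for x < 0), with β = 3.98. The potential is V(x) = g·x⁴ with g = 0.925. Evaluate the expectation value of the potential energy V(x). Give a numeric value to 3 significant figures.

0.0829

⟨V⟩ = ∫ V(x)·|ψ|² dx / ∫|ψ|² dx.
Every integrand reduces to terms xʲ·e^(−2βx) on [0, ∞); use ∫₀^∞ xʲ·e^(−2βx) dx = j!/(2β)^(j+1).
State is unnormalized: ∫|ψ|² dx = 0.0039654, and ∫ψ*·V(x)·ψ dx = 0.00032891, so ⟨V⟩ = 0.00032891 / 0.0039654.
⟨V⟩ = 0.082945.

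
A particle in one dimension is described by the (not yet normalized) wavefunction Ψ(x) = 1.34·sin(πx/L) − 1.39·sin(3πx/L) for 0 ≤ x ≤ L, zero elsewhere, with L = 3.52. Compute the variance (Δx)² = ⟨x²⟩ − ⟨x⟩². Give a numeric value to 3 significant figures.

Compute ⟨x⟩ and ⟨x²⟩ separately, then (Δx)² = ⟨x²⟩ − ⟨x⟩².
On 0 ≤ x ≤ L (j ≠ l): ∫sin²(jπx/L) dx = L/2, ∫sin(jπx/L)·sin(lπx/L) dx = 0; diagonal moments ∫x·sin²(jπx/L) dx = L²/4, ∫x²·sin²(jπx/L) dx = L³·(1/6 − 1/(4j²π²)); cross terms ∫x·sin(jπx/L)·sin(lπx/L) dx = 0 for j + l even and −4jlL²/(π²(j² − l²)²) for j + l odd, ∫x²·sin(jπx/L)·sin(lπx/L) dx = (−1)^(j+l)·4jlL³/(π²(j² − l²)²); higher powers the same way via product-to-sum and parts.
Normalization: ∫|Ψ|² dx = 6.5608.
⟨x⟩ = 1.7600 and ⟨x²⟩ = 3.3212.
(Δx)² = 3.3212 − (1.7600)² = 0.22356.

0.224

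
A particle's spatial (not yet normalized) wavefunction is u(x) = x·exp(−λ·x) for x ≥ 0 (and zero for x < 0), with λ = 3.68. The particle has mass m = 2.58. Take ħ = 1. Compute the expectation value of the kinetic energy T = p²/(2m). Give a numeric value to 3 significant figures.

2.62

T = −(ħ²/2m) d²/dx², so ⟨T⟩ = −(ħ²/2m) ∫ u*·u'' dx / ∫|u|² dx; with m = 2.58.
Differentiate x·exp(−λ·x) with the product rule; every integrand then reduces to terms xʲ·e^(−2λx) on [0, ∞), with ∫₀^∞ xʲ·e^(−2λx) dx = j!/(2λ)^(j+1).
State is unnormalized: ∫|u|² dx = 0.0050165, and ∫u*·(−ħ²/2m · u'') dx = 0.013166, so ⟨T⟩ = 0.013166 / 0.0050165.
⟨T⟩ = 2.6245.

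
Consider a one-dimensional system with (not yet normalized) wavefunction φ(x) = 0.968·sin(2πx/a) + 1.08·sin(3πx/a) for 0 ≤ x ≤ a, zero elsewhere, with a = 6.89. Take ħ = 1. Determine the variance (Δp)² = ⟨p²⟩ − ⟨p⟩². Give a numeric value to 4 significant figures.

1.408

Compute ⟨p⟩ and ⟨p²⟩ separately; (Δp)² = ⟨p²⟩ − ⟨p⟩².
d²/dx² sin(jπx/a) = −(jπ/a)²·sin(jπx/a); on 0 ≤ x ≤ a, ∫sin²(jπx/a) dx = a/2 and ∫sin(jπx/a)·sin(lπx/a) dx = 0 for j ≠ l, so only diagonal terms survive in ∫|φ|² and ∫φ·φ″; ∫φ·φ′ dx = [φ²/2] between the walls = 0.
Normalization: ∫|φ|² dx = 7.2463.
⟨p⟩ = 0.0000 and ⟨p²⟩ = 1.4081.
(Δp)² = 1.4081 − (0.0000)² = 1.4081.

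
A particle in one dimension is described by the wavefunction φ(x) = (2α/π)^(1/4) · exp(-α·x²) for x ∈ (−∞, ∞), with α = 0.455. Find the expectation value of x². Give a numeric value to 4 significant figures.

⟨x²⟩ = ∫ x²·|φ|² dx (integrals over the domain).
Gaussian moments: ∫x^(2j)·e^(−2αx²) dx = (2j−1)!!/(4α)^j · √(π/(2α)), odd powers integrate to 0; here √(π/(2α)) = 1.8580.
⟨x²⟩ = 0.54945.

0.5495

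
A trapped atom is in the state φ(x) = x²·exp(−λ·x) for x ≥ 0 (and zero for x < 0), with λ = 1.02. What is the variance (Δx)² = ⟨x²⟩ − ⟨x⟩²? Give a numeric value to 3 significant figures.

1.20

Compute ⟨x⟩ and ⟨x²⟩ separately, then (Δx)² = ⟨x²⟩ − ⟨x⟩².
Every integrand reduces to terms xʲ·e^(−2λx) on [0, ∞); use ∫₀^∞ xʲ·e^(−2λx) dx = j!/(2λ)^(j+1).
Normalization: ∫|φ|² dx = 0.67930.
⟨x⟩ = 2.4510 and ⟨x²⟩ = 7.2088.
(Δx)² = 7.2088 − (2.4510)² = 1.2015.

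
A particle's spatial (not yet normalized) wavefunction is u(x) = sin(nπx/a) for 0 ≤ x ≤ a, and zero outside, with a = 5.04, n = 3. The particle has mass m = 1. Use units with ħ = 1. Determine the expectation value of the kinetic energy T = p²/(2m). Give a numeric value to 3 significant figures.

1.75

T = −(ħ²/2m) d²/dx², so ⟨T⟩ = −(ħ²/2m) ∫ u*·u'' dx / ∫|u|² dx; with m = 1.
d/dx sin(nπx/a) = (nπ/a)·cos(nπx/a) and d²/dx² sin(nπx/a) = −(nπ/a)²·sin(nπx/a); on 0 ≤ x ≤ a, ∫sin²(nπx/a) dx = a/2 and ∫sin(nπx/a)·cos(nπx/a) dx = 0.
State is unnormalized: ∫|u|² dx = 2.5200, and ∫u*·(−ħ²/2m · u'') dx = 4.4061, so ⟨T⟩ = 4.4061 / 2.5200.
⟨T⟩ = 1.7484.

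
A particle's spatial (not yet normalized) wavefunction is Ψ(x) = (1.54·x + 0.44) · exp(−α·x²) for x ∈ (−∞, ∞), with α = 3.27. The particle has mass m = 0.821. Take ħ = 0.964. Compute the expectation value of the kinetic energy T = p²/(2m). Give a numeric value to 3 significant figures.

T = −(ħ²/2m) d²/dx², so ⟨T⟩ = −(ħ²/2m) ∫ Ψ*·Ψ'' dx / ∫|Ψ|² dx; with m = 0.821.
Expand each integrand as polynomial × e^(−2αx²) and use ∫x^(2j)·e^(−2αx²) dx = (2j−1)!!/(4α)^j · √(π/(2α)), odd powers → 0; here √(π/(2α)) = 0.69308. Differentiate with the product rule, d/dx e^(−αx²) = −2αx·e^(−αx²).
State is unnormalized: ∫|Ψ|² dx = 0.25985, and ∫Ψ*·(−ħ²/2m · Ψ'') dx = 0.94603, so ⟨T⟩ = 0.94603 / 0.25985.
⟨T⟩ = 3.6407.

3.64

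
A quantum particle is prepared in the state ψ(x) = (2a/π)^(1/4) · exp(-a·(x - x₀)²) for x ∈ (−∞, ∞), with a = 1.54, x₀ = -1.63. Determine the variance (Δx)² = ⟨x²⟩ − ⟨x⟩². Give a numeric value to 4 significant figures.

Compute ⟨x⟩ and ⟨x²⟩ separately, then (Δx)² = ⟨x²⟩ − ⟨x⟩².
Gaussian moments (u = x − x₀): ∫u^(2j)·e^(−2au²) du = (2j−1)!!/(4a)^j · √(π/(2a)), odd powers integrate to 0; here √(π/(2a)) = 1.0099.
⟨x⟩ = -1.6300 and ⟨x²⟩ = 2.8192.
(Δx)² = 2.8192 − (-1.6300)² = 0.16234.

0.1623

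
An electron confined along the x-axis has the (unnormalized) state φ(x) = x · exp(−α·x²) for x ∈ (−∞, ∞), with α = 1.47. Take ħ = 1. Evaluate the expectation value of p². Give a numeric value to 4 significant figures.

p² φ = −ħ² d²φ/dx²; ⟨p²⟩ = −ħ² ∫ φ*·φ'' dx / ∫|φ|² dx.
Expand each integrand as polynomial × e^(−2αx²) and use ∫x^(2j)·e^(−2αx²) dx = (2j−1)!!/(4α)^j · √(π/(2α)), odd powers → 0; here √(π/(2α)) = 1.0337. Differentiate with the product rule, d/dx e^(−αx²) = −2αx·e^(−αx²).
State is unnormalized: ∫|φ|² dx = 0.17580, and ∫φ*·(−ħ² φ'') dx = 0.77529, so ⟨p²⟩ = 0.77529 / 0.17580.
⟨p²⟩ = 4.4100.

4.410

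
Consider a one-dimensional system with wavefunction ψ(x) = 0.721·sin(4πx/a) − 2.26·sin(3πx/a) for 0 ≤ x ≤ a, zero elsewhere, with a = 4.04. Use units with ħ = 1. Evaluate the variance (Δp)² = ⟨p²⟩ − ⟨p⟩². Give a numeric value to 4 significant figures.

Compute ⟨p⟩ and ⟨p²⟩ separately; (Δp)² = ⟨p²⟩ − ⟨p⟩².
d²/dx² sin(jπx/a) = −(jπ/a)²·sin(jπx/a); on 0 ≤ x ≤ a, ∫sin²(jπx/a) dx = a/2 and ∫sin(jπx/a)·sin(lπx/a) dx = 0 for j ≠ l, so only diagonal terms survive in ∫|ψ|² and ∫ψ·ψ″; ∫ψ·ψ′ dx = [ψ²/2] between the walls = 0.
Normalization: ∫|ψ|² dx = 11.367.
⟨p⟩ = 0.0000 and ⟨p²⟩ = 5.8333.
(Δp)² = 5.8333 − (0.0000)² = 5.8333.

5.833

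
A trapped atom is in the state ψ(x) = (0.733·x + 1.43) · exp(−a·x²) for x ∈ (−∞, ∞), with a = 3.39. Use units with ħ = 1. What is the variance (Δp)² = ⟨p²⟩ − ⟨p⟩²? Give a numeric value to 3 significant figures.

3.52

Compute ⟨p⟩ and ⟨p²⟩ separately; (Δp)² = ⟨p²⟩ − ⟨p⟩².
Expand each integrand as polynomial × e^(−2ax²) and use ∫x^(2j)·e^(−2ax²) dx = (2j−1)!!/(4a)^j · √(π/(2a)), odd powers → 0; here √(π/(2a)) = 0.68071. Differentiate with the product rule, d/dx e^(−ax²) = −2ax·e^(−ax²).
Normalization: ∫|ψ|² dx = 1.4189.
⟨p⟩ = 0.0000 and ⟨p²⟩ = 3.5189.
(Δp)² = 3.5189 − (0.0000)² = 3.5189.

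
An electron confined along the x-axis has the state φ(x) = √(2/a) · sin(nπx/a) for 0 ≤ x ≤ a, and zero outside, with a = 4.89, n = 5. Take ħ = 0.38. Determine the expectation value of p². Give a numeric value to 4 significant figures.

1.490

p² φ = −ħ² d²φ/dx²; ⟨p²⟩ = −ħ² ∫ φ*·φ'' dx.
d/dx sin(nπx/a) = (nπ/a)·cos(nπx/a) and d²/dx² sin(nπx/a) = −(nπ/a)²·sin(nπx/a); on 0 ≤ x ≤ a, ∫sin²(nπx/a) dx = a/2 and ∫sin(nπx/a)·cos(nπx/a) dx = 0.
⟨p²⟩ = 1.4900.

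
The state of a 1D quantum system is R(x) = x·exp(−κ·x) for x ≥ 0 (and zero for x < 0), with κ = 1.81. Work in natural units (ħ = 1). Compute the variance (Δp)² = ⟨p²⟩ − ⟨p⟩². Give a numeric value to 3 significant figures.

3.28

Compute ⟨p⟩ and ⟨p²⟩ separately; (Δp)² = ⟨p²⟩ − ⟨p⟩².
Differentiate x·exp(−κ·x) with the product rule; every integrand then reduces to terms xʲ·e^(−2κx) on [0, ∞), with ∫₀^∞ xʲ·e^(−2κx) dx = j!/(2κ)^(j+1).
Normalization: ∫|R|² dx = 0.042160.
⟨p⟩ = 0.0000 and ⟨p²⟩ = 3.2761.
(Δp)² = 3.2761 − (0.0000)² = 3.2761.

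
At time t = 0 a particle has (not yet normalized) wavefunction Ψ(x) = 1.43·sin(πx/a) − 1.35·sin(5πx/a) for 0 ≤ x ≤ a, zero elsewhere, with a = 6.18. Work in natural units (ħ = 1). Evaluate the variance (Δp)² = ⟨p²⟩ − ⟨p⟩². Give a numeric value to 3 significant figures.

Compute ⟨p⟩ and ⟨p²⟩ separately; (Δp)² = ⟨p²⟩ − ⟨p⟩².
d²/dx² sin(jπx/a) = −(jπ/a)²·sin(jπx/a); on 0 ≤ x ≤ a, ∫sin²(jπx/a) dx = a/2 and ∫sin(jπx/a)·sin(lπx/a) dx = 0 for j ≠ l, so only diagonal terms survive in ∫|Ψ|² and ∫Ψ·Ψ″; ∫Ψ·Ψ′ dx = [Ψ²/2] between the walls = 0.
Normalization: ∫|Ψ|² dx = 11.950.
⟨p⟩ = 0.0000 and ⟨p²⟩ = 3.1811.
(Δp)² = 3.1811 − (0.0000)² = 3.1811.

3.18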